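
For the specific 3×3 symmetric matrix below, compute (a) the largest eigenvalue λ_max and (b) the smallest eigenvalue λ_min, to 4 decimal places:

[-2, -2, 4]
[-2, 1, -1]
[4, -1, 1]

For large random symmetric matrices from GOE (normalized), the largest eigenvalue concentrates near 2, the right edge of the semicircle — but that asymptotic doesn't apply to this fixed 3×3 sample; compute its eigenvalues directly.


Since M is real symmetric, all three eigenvalues are real; they are the roots of det(λI − M) = λ³ − (tr M) λ² + s λ − det M, where s is the sum of the principal 2×2 minors.
tr M = -2 + 1 + 1 = 0.
s = ((-2)·1 − (-2)²) + ((-2)·1 − 4²) + (1·1 − (-1)²) = -6 + (-18) + 0 = -24.
det M (expand along row 1) = (-2)·0 − (-2)·2 + 4·(-2) = -4.
Characteristic polynomial: λ³ − 24λ + 4 = 0.
Substitute λ = y + (tr M)/3 = y + 0.000000 to remove the quadratic term: y³ + p·y + q = 0 with p = s − (tr M)²/3 = -24.000000 and q = −2(tr M)³/27 + (tr M)·s/3 − det M = 4.000000.
Three real roots ⇒ use the trigonometric (Viète) form: r = 2√(−p/3) = 5.656854, φ = arccos(3q/(p·r)) = arccos(-0.088388) = 1.659300 rad.
y_k = r·cos(φ/3 − 2πk/3) for k = 0, 1, 2 gives y = 4.813418, 0.166860, -4.980278.
λ_k = y_k + 0.000000 gives λ = 4.8134, 0.1669, -4.9803 (check: the sum is 0.0000 = tr M).

Hence λ_max = 4.8134 and λ_min = -4.9803.


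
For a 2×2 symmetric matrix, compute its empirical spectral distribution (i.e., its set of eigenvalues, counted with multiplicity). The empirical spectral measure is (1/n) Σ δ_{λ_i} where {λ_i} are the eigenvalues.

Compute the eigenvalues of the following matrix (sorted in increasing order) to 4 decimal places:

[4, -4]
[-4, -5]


Since M is real symmetric, both eigenvalues are real; they are the roots of det(λI − M) = λ² − (tr M) λ + det M.
tr M = 4 + (-5) = -1.
det M = 4·(-5) − (-4)² = -20 − 16 = -36.
Characteristic polynomial: λ² + λ − 36 = 0.
Discriminant Δ = (tr M)² − 4·det M = 1 − (-144) = 145; √Δ = 12.041595.
λ = (tr M ± √Δ)/2 = (-1 ± 12.041595)/2, giving (tr M − √Δ)/2 = -6.5208 and (tr M + √Δ)/2 = 5.5208.

Eigenvalues sorted in increasing order: [-6.5208, 5.5208].


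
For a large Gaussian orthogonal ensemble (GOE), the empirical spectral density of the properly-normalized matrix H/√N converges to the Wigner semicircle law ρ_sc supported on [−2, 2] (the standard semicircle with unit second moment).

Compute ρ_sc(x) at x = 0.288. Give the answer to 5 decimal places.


ρ_sc(x) = (1/(2π)) √(4 − x²). With x = 0.288:
  4 − x² = 4 − (0.288)² = 4 − 0.082944 = 3.917056.
  √(4 − x²) = 1.979155.
  1/(2π) = 0.159155.
  ρ_sc(0.288) = 0.159155 · 1.979155 = 0.314992.

Rounded to 5 decimal places: ρ_sc(0.288) ≈ 0.31499.


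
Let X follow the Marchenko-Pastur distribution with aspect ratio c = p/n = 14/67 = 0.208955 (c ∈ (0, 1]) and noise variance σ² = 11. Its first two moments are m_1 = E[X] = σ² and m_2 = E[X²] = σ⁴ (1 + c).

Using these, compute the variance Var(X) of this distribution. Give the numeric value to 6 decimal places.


m_1 = E[X] = σ² = 11, so m_1² = 121.
m_2 = E[X²] = σ⁴ (1 + c) = 121 · (1 + 0.208955) = 121 · 1.208955 = 146.283582.
(Note m_2 − m_1² simplifies to c · σ⁴ = 0.208955 · 121.)

Var(X) = m_2 − m_1² = 146.283582 − 121 = 25.283582.


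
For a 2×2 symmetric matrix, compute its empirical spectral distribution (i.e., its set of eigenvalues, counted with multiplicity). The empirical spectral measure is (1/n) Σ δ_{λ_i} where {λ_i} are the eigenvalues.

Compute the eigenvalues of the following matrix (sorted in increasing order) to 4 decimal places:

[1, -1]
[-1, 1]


Since M is real symmetric, both eigenvalues are real; they are the roots of det(λI − M) = λ² − (tr M) λ + det M.
tr M = 1 + 1 = 2.
det M = 1·1 − (-1)² = 1 − 1 = 0.
Characteristic polynomial: λ² − 2λ = 0.
Discriminant Δ = (tr M)² − 4·det M = 4 − 0 = 4; √Δ = 2.000000.
λ = (tr M ± √Δ)/2 = (2 ± 2.000000)/2, giving (tr M − √Δ)/2 = 0.0000 and (tr M + √Δ)/2 = 2.0000.

Eigenvalues sorted in increasing order: [0.0000, 2.0000].


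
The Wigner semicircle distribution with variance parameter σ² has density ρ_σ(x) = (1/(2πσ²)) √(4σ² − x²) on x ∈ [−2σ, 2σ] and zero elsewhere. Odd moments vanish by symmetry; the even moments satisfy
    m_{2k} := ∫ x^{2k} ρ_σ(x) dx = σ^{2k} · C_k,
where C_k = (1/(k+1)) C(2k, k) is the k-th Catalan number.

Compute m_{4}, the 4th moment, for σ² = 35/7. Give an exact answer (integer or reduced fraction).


By the scaled semicircle moment identity, m_{2k} = σ^{2k} · C_k with k = 2.
C_2 = (1/(k+1)) · C(2k, k) = (1/3) · C(4, 2) = (1/3) · 6 = 2.
σ^{2k} = (σ²)^k = (35/7)^2 = 25.

Therefore m_{4} = σ^{4} · C_2 = 25 · 2 = 50.


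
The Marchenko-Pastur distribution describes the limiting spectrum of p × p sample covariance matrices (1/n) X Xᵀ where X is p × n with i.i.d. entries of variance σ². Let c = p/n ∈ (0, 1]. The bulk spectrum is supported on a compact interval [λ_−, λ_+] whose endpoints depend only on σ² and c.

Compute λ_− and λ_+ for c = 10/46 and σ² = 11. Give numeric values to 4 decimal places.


c = 10/46 = 0.217391; √c = 0.466252.
λ_− = σ² (1 − √c)² = 11 · (1 − 0.466252)² = 11 · (0.533748)² = 3.133751.
λ_+ = σ² (1 + √c)² = 11 · (1 + 0.466252)² = 11 · (1.466252)² = 23.648857.

Rounded to 4 decimal places: λ_− ≈ 3.1338, λ_+ ≈ 23.6489.


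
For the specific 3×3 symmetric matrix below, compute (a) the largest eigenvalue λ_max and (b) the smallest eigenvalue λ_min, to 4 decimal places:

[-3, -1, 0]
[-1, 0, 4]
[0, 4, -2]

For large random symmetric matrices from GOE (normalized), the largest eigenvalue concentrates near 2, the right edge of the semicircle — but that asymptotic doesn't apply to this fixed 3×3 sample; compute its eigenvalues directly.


Since M is real symmetric, all three eigenvalues are real; they are the roots of det(λI − M) = λ³ − (tr M) λ² + s λ − det M, where s is the sum of the principal 2×2 minors.
tr M = -3 + 0 + (-2) = -5.
s = ((-3)·0 − (-1)²) + ((-3)·(-2) − 0²) + (0·(-2) − 4²) = -1 + 6 + (-16) = -11.
det M (expand along row 1) = (-3)·(-16) − (-1)·2 + 0·(-4) = 50.
Characteristic polynomial: λ³ + 5λ² − 11λ − 50 = 0.
Substitute λ = y + (tr M)/3 = y − 1.666667 to remove the quadratic term: y³ + p·y + q = 0 with p = s − (tr M)²/3 = -19.333333 and q = −2(tr M)³/27 + (tr M)·s/3 − det M = -22.407407.
Three real roots ⇒ use the trigonometric (Viète) form: r = 2√(−p/3) = 5.077182, φ = arccos(3q/(p·r)) = arccos(0.684831) = 0.816425 rad.
y_k = r·cos(φ/3 − 2πk/3) for k = 0, 1, 2 gives y = 4.890329, -1.263282, -3.627047.
λ_k = y_k − 1.666667 gives λ = 3.2237, -2.9299, -5.2937 (check: the sum is -5.0000 = tr M).

Hence λ_max = 3.2237 and λ_min = -5.2937.


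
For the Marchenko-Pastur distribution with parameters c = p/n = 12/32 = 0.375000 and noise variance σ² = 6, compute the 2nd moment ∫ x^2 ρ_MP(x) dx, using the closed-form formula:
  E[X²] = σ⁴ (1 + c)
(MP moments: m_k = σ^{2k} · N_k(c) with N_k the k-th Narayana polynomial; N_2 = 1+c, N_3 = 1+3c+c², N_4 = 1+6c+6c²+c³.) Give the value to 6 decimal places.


E[X²] = σ⁴ (1 + c) (second MP moment). With σ² = 6 (so σ⁴ = 36) and c = 12/32 = 0.375000: E[X²] = 36 · (1 + 0.375000) = 36 · 1.375000.

So E[X^2] = 49.500000.


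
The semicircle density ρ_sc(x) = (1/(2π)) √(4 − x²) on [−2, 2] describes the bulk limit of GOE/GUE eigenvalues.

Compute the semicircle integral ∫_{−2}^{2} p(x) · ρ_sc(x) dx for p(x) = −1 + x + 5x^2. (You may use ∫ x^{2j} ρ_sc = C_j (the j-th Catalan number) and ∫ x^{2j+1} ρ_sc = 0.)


Write p(x) = Σ a_i x^i, split into monomials and integrate each against ρ_sc separately.
Using ∫ x^{2j} ρ_sc = C_j = (1/(j+1)) C(2j, j) (Catalan numbers) and ∫ x^{2j+1} ρ_sc = 0 (odd monomials vanish by symmetry):
  i = 0 (even): a_0 · C_{0} = -1 · 1 = -1
  i = 1 (odd): ∫ x^1 ρ_sc = 0 (vanishes)
  i = 2 (even): a_2 · C_{1} = 5 · 1 = 5

Summing the contributions: ∫_{−2}^{2} p(x) ρ_sc(x) dx = (-1) + 5 = 4.


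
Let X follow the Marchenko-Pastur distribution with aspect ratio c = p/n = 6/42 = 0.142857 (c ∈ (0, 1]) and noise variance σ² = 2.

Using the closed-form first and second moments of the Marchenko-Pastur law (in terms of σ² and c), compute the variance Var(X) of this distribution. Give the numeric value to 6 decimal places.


Recall the MP moments m_1 = E[X] = σ² and m_2 = E[X²] = σ⁴ (1 + c).
m_1 = E[X] = σ² = 2, so m_1² = 4.
m_2 = E[X²] = σ⁴ (1 + c) = 4 · (1 + 0.142857) = 4 · 1.142857 = 4.571429.
(Note m_2 − m_1² simplifies to c · σ⁴ = 0.142857 · 4.)

Var(X) = m_2 − m_1² = 4.571429 − 4 = 0.571429.


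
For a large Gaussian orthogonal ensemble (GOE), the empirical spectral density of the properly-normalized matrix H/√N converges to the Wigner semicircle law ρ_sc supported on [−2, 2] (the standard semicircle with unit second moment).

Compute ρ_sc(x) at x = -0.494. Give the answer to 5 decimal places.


ρ_sc(x) = (1/(2π)) √(4 − x²). With x = -0.494:
  4 − x² = 4 − (-0.494)² = 4 − 0.244036 = 3.755964.
  √(4 − x²) = 1.938031.
  1/(2π) = 0.159155.
  ρ_sc(-0.494) = 0.159155 · 1.938031 = 0.308447.

Rounded to 5 decimal places: ρ_sc(-0.494) ≈ 0.30845.


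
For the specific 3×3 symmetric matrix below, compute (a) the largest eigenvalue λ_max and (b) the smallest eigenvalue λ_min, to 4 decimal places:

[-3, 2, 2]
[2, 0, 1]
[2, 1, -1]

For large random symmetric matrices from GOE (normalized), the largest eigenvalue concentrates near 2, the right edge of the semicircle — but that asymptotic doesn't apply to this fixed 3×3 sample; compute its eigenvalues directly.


Since M is real symmetric, all three eigenvalues are real; they are the roots of det(λI − M) = λ³ − (tr M) λ² + s λ − det M, where s is the sum of the principal 2×2 minors.
tr M = -3 + 0 + (-1) = -4.
s = ((-3)·0 − 2²) + ((-3)·(-1) − 2²) + (0·(-1) − 1²) = -4 + (-1) + (-1) = -6.
det M (expand along row 1) = (-3)·(-1) − 2·(-4) + 2·2 = 15.
Characteristic polynomial: λ³ + 4λ² − 6λ − 15 = 0.
Substitute λ = y + (tr M)/3 = y − 1.333333 to remove the quadratic term: y³ + p·y + q = 0 with p = s − (tr M)²/3 = -11.333333 and q = −2(tr M)³/27 + (tr M)·s/3 − det M = -2.259259.
Three real roots ⇒ use the trigonometric (Viète) form: r = 2√(−p/3) = 3.887301, φ = arccos(3q/(p·r)) = arccos(0.153844) = 1.416339 rad.
y_k = r·cos(φ/3 − 2πk/3) for k = 0, 1, 2 gives y = 3.462067, -0.200053, -3.262014.
λ_k = y_k − 1.333333 gives λ = 2.1287, -1.5334, -4.5953 (check: the sum is -4.0000 = tr M).

Hence λ_max = 2.1287 and λ_min = -4.5953.


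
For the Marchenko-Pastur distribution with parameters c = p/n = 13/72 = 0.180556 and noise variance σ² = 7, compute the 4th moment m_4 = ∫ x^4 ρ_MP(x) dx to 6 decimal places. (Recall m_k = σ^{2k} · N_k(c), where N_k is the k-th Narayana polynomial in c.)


E[X⁴] = σ⁸ (1 + 6c + 6c² + c³) (fourth MP moment). With σ² = 7 (so σ⁸ = 2401) and c = 13/72 = 0.180556: E[X⁴] = 2401 · (1 + 6·0.180556 + 6·(0.180556)² + (0.180556)³) = 2401 · 2.284821.

So E[X^4] = 5485.856066.


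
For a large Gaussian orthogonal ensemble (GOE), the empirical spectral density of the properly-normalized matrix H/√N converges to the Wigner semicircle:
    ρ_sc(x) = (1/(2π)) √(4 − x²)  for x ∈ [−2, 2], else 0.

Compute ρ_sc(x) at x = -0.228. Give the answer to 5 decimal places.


ρ_sc(x) = (1/(2π)) √(4 − x²). With x = -0.228:
  4 − x² = 4 − (-0.228)² = 4 − 0.051984 = 3.948016.
  √(4 − x²) = 1.986961.
  1/(2π) = 0.159155.
  ρ_sc(-0.228) = 0.159155 · 1.986961 = 0.316235.

Rounded to 5 decimal places: ρ_sc(-0.228) ≈ 0.31623.


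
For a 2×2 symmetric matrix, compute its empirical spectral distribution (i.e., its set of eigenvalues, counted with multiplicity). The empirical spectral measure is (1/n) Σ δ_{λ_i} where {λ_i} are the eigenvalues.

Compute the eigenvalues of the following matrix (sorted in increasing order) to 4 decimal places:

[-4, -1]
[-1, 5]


Since M is real symmetric, both eigenvalues are real; they are the roots of det(λI − M) = λ² − (tr M) λ + det M.
tr M = -4 + 5 = 1.
det M = (-4)·5 − (-1)² = -20 − 1 = -21.
Characteristic polynomial: λ² − λ − 21 = 0.
Discriminant Δ = (tr M)² − 4·det M = 1 − (-84) = 85; √Δ = 9.219544.
λ = (tr M ± √Δ)/2 = (1 ± 9.219544)/2, giving (tr M − √Δ)/2 = -4.1098 and (tr M + √Δ)/2 = 5.1098.

Eigenvalues sorted in increasing order: [-4.1098, 5.1098].


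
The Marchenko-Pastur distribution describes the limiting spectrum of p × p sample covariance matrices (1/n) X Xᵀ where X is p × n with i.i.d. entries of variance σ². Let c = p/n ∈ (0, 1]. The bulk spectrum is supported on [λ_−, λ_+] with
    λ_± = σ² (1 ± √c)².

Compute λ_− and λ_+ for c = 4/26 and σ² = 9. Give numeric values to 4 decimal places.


c = 4/26 = 0.153846; √c = 0.392232.
λ_− = σ² (1 − √c)² = 9 · (1 − 0.392232)² = 9 · (0.607768)² = 3.324435.
λ_+ = σ² (1 + √c)² = 9 · (1 + 0.392232)² = 9 · (1.392232)² = 17.444796.

Rounded to 4 decimal places: λ_− ≈ 3.3244, λ_+ ≈ 17.4448.


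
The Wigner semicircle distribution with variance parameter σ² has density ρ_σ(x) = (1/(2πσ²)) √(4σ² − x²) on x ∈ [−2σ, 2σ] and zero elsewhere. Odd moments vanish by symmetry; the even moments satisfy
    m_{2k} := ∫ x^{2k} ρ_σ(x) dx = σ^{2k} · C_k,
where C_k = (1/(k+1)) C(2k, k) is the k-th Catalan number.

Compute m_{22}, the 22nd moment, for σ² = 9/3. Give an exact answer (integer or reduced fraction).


By the scaled semicircle moment identity, m_{2k} = σ^{2k} · C_k with k = 11.
C_11 = (1/(k+1)) · C(2k, k) = (1/12) · C(22, 11) = (1/12) · 705432 = 58786.
σ^{2k} = (σ²)^k = (9/3)^11 = 177147.

Therefore m_{22} = σ^{22} · C_11 = 177147 · 58786 = 10413763542.


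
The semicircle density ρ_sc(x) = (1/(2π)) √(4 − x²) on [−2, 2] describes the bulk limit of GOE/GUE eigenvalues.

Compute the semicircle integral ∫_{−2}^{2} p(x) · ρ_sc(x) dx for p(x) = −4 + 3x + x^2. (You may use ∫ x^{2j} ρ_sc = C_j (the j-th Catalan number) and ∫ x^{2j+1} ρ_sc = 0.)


Write p(x) = Σ a_i x^i, split into monomials and integrate each against ρ_sc separately.
Using ∫ x^{2j} ρ_sc = C_j = (1/(j+1)) C(2j, j) (Catalan numbers) and ∫ x^{2j+1} ρ_sc = 0 (odd monomials vanish by symmetry):
  i = 0 (even): a_0 · C_{0} = -4 · 1 = -4
  i = 1 (odd): ∫ x^1 ρ_sc = 0 (vanishes)
  i = 2 (even): a_2 · C_{1} = 1 · 1 = 1

Summing the contributions: ∫_{−2}^{2} p(x) ρ_sc(x) dx = (-4) + 1 = -3.


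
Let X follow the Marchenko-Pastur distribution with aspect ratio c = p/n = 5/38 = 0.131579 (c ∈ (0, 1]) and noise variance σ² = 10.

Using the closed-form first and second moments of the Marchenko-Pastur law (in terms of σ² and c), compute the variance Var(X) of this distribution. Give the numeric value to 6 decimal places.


Recall the MP moments m_1 = E[X] = σ² and m_2 = E[X²] = σ⁴ (1 + c).
m_1 = E[X] = σ² = 10, so m_1² = 100.
m_2 = E[X²] = σ⁴ (1 + c) = 100 · (1 + 0.131579) = 100 · 1.131579 = 113.157895.
(Note m_2 − m_1² simplifies to c · σ⁴ = 0.131579 · 100.)

Var(X) = m_2 − m_1² = 113.157895 − 100 = 13.157895.


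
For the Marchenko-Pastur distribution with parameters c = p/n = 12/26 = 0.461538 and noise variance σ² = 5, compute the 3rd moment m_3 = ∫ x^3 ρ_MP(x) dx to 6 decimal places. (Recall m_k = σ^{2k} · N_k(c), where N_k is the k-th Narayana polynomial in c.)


E[X³] = σ⁶ (1 + 3c + c²) (third MP moment). With σ² = 5 (so σ⁶ = 125) and c = 12/26 = 0.461538: E[X³] = 125 · (1 + 3·0.461538 + (0.461538)²) = 125 · 2.597633.

So E[X^3] = 324.704142.


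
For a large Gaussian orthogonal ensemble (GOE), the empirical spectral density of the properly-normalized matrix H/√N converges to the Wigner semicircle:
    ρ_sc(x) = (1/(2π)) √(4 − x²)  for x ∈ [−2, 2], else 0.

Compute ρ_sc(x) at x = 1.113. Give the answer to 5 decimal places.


ρ_sc(x) = (1/(2π)) √(4 − x²). With x = 1.113:
  4 − x² = 4 − (1.113)² = 4 − 1.238769 = 2.761231.
  √(4 − x²) = 1.661695.
  1/(2π) = 0.159155.
  ρ_sc(1.113) = 0.159155 · 1.661695 = 0.264467.

Rounded to 5 decimal places: ρ_sc(1.113) ≈ 0.26447.


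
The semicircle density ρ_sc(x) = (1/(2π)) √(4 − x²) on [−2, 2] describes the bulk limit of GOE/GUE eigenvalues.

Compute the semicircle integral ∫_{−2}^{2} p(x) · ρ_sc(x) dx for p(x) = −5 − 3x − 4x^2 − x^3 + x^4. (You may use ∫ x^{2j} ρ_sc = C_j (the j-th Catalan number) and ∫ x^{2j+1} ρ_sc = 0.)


Write p(x) = Σ a_i x^i, split into monomials and integrate each against ρ_sc separately.
Using ∫ x^{2j} ρ_sc = C_j = (1/(j+1)) C(2j, j) (Catalan numbers) and ∫ x^{2j+1} ρ_sc = 0 (odd monomials vanish by symmetry):
  i = 0 (even): a_0 · C_{0} = -5 · 1 = -5
  i = 1 (odd): ∫ x^1 ρ_sc = 0 (vanishes)
  i = 2 (even): a_2 · C_{1} = -4 · 1 = -4
  i = 3 (odd): ∫ x^3 ρ_sc = 0 (vanishes)
  i = 4 (even): a_4 · C_{2} = 1 · 2 = 2

Summing the contributions: ∫_{−2}^{2} p(x) ρ_sc(x) dx = (-5) + (-4) + 2 = -7.


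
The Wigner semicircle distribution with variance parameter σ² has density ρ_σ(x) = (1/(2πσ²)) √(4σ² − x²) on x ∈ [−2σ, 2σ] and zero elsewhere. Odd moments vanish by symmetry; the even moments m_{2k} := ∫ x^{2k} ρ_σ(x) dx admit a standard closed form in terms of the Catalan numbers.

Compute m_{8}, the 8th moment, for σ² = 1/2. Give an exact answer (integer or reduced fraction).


By the scaled semicircle moment identity, m_{2k} = σ^{2k} · C_k with k = 4.
C_4 = (1/(k+1)) · C(2k, k) = (1/5) · C(8, 4) = (1/5) · 70 = 14.
σ^{2k} = (σ²)^k = (1/2)^4 = 1/16.

Therefore m_{8} = σ^{8} · C_4 = (1/16) · 14 = 7/8.


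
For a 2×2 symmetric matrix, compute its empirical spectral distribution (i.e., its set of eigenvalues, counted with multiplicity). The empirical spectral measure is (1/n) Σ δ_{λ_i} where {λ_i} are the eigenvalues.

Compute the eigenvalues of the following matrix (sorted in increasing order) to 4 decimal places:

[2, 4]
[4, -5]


Since M is real symmetric, both eigenvalues are real; they are the roots of det(λI − M) = λ² − (tr M) λ + det M.
tr M = 2 + (-5) = -3.
det M = 2·(-5) − 4² = -10 − 16 = -26.
Characteristic polynomial: λ² + 3λ − 26 = 0.
Discriminant Δ = (tr M)² − 4·det M = 9 − (-104) = 113; √Δ = 10.630146.
λ = (tr M ± √Δ)/2 = (-3 ± 10.630146)/2, giving (tr M − √Δ)/2 = -6.8151 and (tr M + √Δ)/2 = 3.8151.

Eigenvalues sorted in increasing order: [-6.8151, 3.8151].


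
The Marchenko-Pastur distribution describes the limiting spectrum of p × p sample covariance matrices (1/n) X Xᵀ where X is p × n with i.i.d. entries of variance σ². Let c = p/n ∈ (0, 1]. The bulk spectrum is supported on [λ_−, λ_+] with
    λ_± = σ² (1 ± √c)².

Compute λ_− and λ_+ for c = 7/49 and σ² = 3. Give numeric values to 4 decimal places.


c = 7/49 = 0.142857; √c = 0.377964.
λ_− = σ² (1 − √c)² = 3 · (1 − 0.377964)² = 3 · (0.622036)² = 1.160785.
λ_+ = σ² (1 + √c)² = 3 · (1 + 0.377964)² = 3 · (1.377964)² = 5.696358.

Rounded to 4 decimal places: λ_− ≈ 1.1608, λ_+ ≈ 5.6964.


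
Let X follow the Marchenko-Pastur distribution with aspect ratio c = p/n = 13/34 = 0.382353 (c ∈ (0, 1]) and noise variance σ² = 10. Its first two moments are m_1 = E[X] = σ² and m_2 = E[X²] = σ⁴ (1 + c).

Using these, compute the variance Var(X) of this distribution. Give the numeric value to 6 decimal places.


m_1 = E[X] = σ² = 10, so m_1² = 100.
m_2 = E[X²] = σ⁴ (1 + c) = 100 · (1 + 0.382353) = 100 · 1.382353 = 138.235294.
(Note m_2 − m_1² simplifies to c · σ⁴ = 0.382353 · 100.)

Var(X) = m_2 − m_1² = 138.235294 − 100 = 38.235294.


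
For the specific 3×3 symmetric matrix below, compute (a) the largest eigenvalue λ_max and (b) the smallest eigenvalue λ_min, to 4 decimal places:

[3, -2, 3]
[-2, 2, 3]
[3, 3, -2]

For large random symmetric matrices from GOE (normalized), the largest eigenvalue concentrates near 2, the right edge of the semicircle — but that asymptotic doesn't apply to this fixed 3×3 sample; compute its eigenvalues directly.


Since M is real symmetric, all three eigenvalues are real; they are the roots of det(λI − M) = λ³ − (tr M) λ² + s λ − det M, where s is the sum of the principal 2×2 minors.
tr M = 3 + 2 + (-2) = 3.
s = (3·2 − (-2)²) + (3·(-2) − 3²) + (2·(-2) − 3²) = 2 + (-15) + (-13) = -26.
det M (expand along row 1) = 3·(-13) − (-2)·(-5) + 3·(-12) = -85.
Characteristic polynomial: λ³ − 3λ² − 26λ + 85 = 0.
Substitute λ = y + (tr M)/3 = y + 1.000000 to remove the quadratic term: y³ + p·y + q = 0 with p = s − (tr M)²/3 = -29.000000 and q = −2(tr M)³/27 + (tr M)·s/3 − det M = 57.000000.
Three real roots ⇒ use the trigonometric (Viète) form: r = 2√(−p/3) = 6.218253, φ = arccos(3q/(p·r)) = arccos(-0.948265) = 2.818522 rad.
y_k = r·cos(φ/3 − 2πk/3) for k = 0, 1, 2 gives y = 3.669924, 2.512306, -6.182230.
λ_k = y_k + 1.000000 gives λ = 4.6699, 3.5123, -5.1822 (check: the sum is 3.0000 = tr M).

Hence λ_max = 4.6699 and λ_min = -5.1822.


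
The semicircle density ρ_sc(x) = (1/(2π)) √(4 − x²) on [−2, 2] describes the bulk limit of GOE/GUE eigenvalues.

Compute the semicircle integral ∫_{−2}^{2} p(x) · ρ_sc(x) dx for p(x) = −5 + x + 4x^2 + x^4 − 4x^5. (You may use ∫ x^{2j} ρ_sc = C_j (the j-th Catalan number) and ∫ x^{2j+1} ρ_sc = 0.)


Write p(x) = Σ a_i x^i, split into monomials and integrate each against ρ_sc separately.
Using ∫ x^{2j} ρ_sc = C_j = (1/(j+1)) C(2j, j) (Catalan numbers) and ∫ x^{2j+1} ρ_sc = 0 (odd monomials vanish by symmetry):
  i = 0 (even): a_0 · C_{0} = -5 · 1 = -5
  i = 1 (odd): ∫ x^1 ρ_sc = 0 (vanishes)
  i = 2 (even): a_2 · C_{1} = 4 · 1 = 4
  i = 4 (even): a_4 · C_{2} = 1 · 2 = 2
  i = 5 (odd): ∫ x^5 ρ_sc = 0 (vanishes)

Summing the contributions: ∫_{−2}^{2} p(x) ρ_sc(x) dx = (-5) + 4 + 2 = 1.


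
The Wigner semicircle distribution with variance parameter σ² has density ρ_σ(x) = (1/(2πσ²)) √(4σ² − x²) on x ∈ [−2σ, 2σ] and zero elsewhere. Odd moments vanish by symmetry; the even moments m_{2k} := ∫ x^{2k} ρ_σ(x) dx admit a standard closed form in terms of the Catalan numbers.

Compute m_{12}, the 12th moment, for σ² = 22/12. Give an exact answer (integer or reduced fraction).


By the scaled semicircle moment identity, m_{2k} = σ^{2k} · C_k with k = 6.
C_6 = (1/(k+1)) · C(2k, k) = (1/7) · C(12, 6) = (1/7) · 924 = 132.
σ^{2k} = (σ²)^k = (22/12)^6 = 1771561/46656.

Therefore m_{12} = σ^{12} · C_6 = (1771561/46656) · 132 = 19487171/3888.


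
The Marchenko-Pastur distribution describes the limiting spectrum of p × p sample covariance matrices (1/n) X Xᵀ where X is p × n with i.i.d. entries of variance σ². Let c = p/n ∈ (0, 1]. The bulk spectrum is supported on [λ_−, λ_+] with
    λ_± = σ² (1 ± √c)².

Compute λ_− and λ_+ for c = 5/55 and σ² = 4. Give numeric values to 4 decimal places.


c = 5/55 = 0.090909; √c = 0.301511.
λ_− = σ² (1 − √c)² = 4 · (1 − 0.301511)² = 4 · (0.698489)² = 1.951546.
λ_+ = σ² (1 + √c)² = 4 · (1 + 0.301511)² = 4 · (1.301511)² = 6.775727.

Rounded to 4 decimal places: λ_− ≈ 1.9515, λ_+ ≈ 6.7757.


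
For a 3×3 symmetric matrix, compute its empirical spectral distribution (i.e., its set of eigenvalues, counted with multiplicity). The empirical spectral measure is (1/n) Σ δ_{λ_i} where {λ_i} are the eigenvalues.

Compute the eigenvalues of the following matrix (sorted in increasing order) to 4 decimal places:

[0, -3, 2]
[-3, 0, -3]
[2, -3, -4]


Since M is real symmetric, all three eigenvalues are real; they are the roots of det(λI − M) = λ³ − (tr M) λ² + s λ − det M, where s is the sum of the principal 2×2 minors.
tr M = 0 + 0 + (-4) = -4.
s = (0·0 − (-3)²) + (0·(-4) − 2²) + (0·(-4) − (-3)²) = -9 + (-4) + (-9) = -22.
det M (expand along row 1) = 0·(-9) − (-3)·18 + 2·9 = 72.
Characteristic polynomial: λ³ + 4λ² − 22λ − 72 = 0.
Substitute λ = y + (tr M)/3 = y − 1.333333 to remove the quadratic term: y³ + p·y + q = 0 with p = s − (tr M)²/3 = -27.333333 and q = −2(tr M)³/27 + (tr M)·s/3 − det M = -37.925926.
Three real roots ⇒ use the trigonometric (Viète) form: r = 2√(−p/3) = 6.036923, φ = arccos(3q/(p·r)) = arccos(0.689524) = 0.809965 rad.
y_k = r·cos(φ/3 − 2πk/3) for k = 0, 1, 2 gives y = 5.818230, -1.514667, -4.303563.
λ_k = y_k − 1.333333 gives λ = 4.4849, -2.8480, -5.6369 (check: the sum is -4.0000 = tr M).

Eigenvalues sorted in increasing order: [-5.6369, -2.8480, 4.4849].


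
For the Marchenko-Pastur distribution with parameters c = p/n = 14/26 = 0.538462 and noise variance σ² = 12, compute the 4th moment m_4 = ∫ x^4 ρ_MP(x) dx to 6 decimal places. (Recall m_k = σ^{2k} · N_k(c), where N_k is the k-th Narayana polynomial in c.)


E[X⁴] = σ⁸ (1 + 6c + 6c² + c³) (fourth MP moment). With σ² = 12 (so σ⁸ = 20736) and c = 14/26 = 0.538462: E[X⁴] = 20736 · (1 + 6·0.538462 + 6·(0.538462)² + (0.538462)³) = 20736 · 6.126536.

So E[X^4] = 127039.854347.


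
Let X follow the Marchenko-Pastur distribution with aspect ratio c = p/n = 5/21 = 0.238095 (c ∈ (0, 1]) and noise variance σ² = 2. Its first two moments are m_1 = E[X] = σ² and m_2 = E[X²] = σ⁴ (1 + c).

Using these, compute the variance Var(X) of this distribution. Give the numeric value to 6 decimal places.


m_1 = E[X] = σ² = 2, so m_1² = 4.
m_2 = E[X²] = σ⁴ (1 + c) = 4 · (1 + 0.238095) = 4 · 1.238095 = 4.952381.
(Note m_2 − m_1² simplifies to c · σ⁴ = 0.238095 · 4.)

Var(X) = m_2 − m_1² = 4.952381 − 4 = 0.952381.


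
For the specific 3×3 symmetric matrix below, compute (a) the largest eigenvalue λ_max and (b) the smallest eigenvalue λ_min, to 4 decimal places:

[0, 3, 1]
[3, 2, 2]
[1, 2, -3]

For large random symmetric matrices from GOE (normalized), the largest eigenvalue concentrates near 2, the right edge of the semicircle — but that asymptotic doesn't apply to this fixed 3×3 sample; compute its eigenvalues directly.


Since M is real symmetric, all three eigenvalues are real; they are the roots of det(λI − M) = λ³ − (tr M) λ² + s λ − det M, where s is the sum of the principal 2×2 minors.
tr M = 0 + 2 + (-3) = -1.
s = (0·2 − 3²) + (0·(-3) − 1²) + (2·(-3) − 2²) = -9 + (-1) + (-10) = -20.
det M (expand along row 1) = 0·(-10) − 3·(-11) + 1·4 = 37.
Characteristic polynomial: λ³ + λ² − 20λ − 37 = 0.
Substitute λ = y + (tr M)/3 = y − 0.333333 to remove the quadratic term: y³ + p·y + q = 0 with p = s − (tr M)²/3 = -20.333333 and q = −2(tr M)³/27 + (tr M)·s/3 − det M = -30.259259.
Three real roots ⇒ use the trigonometric (Viète) form: r = 2√(−p/3) = 5.206833, φ = arccos(3q/(p·r)) = arccos(0.857427) = 0.540547 rad.
y_k = r·cos(φ/3 − 2πk/3) for k = 0, 1, 2 gives y = 5.122540, -1.753172, -3.369368.
λ_k = y_k − 0.333333 gives λ = 4.7892, -2.0865, -3.7027 (check: the sum is -1.0000 = tr M).

Hence λ_max = 4.7892 and λ_min = -3.7027.


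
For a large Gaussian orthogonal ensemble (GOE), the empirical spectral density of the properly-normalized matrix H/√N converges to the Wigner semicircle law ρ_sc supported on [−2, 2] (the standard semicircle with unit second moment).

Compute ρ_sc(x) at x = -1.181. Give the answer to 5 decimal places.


ρ_sc(x) = (1/(2π)) √(4 − x²). With x = -1.181:
  4 − x² = 4 − (-1.181)² = 4 − 1.394761 = 2.605239.
  √(4 − x²) = 1.614075.
  1/(2π) = 0.159155.
  ρ_sc(-1.181) = 0.159155 · 1.614075 = 0.256888.

Rounded to 5 decimal places: ρ_sc(-1.181) ≈ 0.25689.


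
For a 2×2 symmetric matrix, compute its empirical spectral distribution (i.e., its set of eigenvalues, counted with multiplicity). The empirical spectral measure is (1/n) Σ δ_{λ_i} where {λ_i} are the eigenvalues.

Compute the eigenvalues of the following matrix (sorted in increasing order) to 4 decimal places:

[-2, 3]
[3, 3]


Since M is real symmetric, both eigenvalues are real; they are the roots of det(λI − M) = λ² − (tr M) λ + det M.
tr M = -2 + 3 = 1.
det M = (-2)·3 − 3² = -6 − 9 = -15.
Characteristic polynomial: λ² − λ − 15 = 0.
Discriminant Δ = (tr M)² − 4·det M = 1 − (-60) = 61; √Δ = 7.810250.
λ = (tr M ± √Δ)/2 = (1 ± 7.810250)/2, giving (tr M − √Δ)/2 = -3.4051 and (tr M + √Δ)/2 = 4.4051.

Eigenvalues sorted in increasing order: [-3.4051, 4.4051].


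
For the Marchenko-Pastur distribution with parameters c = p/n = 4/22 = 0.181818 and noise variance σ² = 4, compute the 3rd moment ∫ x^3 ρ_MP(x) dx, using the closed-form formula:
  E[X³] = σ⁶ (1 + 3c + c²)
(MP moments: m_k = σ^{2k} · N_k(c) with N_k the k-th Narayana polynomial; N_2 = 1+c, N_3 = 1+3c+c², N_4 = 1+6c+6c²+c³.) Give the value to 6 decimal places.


E[X³] = σ⁶ (1 + 3c + c²) (third MP moment). With σ² = 4 (so σ⁶ = 64) and c = 4/22 = 0.181818: E[X³] = 64 · (1 + 3·0.181818 + (0.181818)²) = 64 · 1.578512.

So E[X^3] = 101.024793.


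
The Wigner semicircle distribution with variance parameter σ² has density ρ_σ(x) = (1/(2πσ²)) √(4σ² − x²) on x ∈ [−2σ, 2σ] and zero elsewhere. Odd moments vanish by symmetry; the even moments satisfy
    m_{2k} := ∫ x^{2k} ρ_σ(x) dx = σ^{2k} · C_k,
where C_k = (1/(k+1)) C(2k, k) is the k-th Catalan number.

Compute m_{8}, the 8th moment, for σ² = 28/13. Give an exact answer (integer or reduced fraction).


By the scaled semicircle moment identity, m_{2k} = σ^{2k} · C_k with k = 4.
C_4 = (1/(k+1)) · C(2k, k) = (1/5) · C(8, 4) = (1/5) · 70 = 14.
σ^{2k} = (σ²)^k = (28/13)^4 = 614656/28561.

Therefore m_{8} = σ^{8} · C_4 = (614656/28561) · 14 = 8605184/28561.


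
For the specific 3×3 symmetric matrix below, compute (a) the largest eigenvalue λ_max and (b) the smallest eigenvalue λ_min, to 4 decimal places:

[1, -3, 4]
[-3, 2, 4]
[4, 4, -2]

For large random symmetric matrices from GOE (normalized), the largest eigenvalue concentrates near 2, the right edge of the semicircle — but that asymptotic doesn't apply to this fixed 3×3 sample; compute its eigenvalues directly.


Since M is real symmetric, all three eigenvalues are real; they are the roots of det(λI − M) = λ³ − (tr M) λ² + s λ − det M, where s is the sum of the principal 2×2 minors.
tr M = 1 + 2 + (-2) = 1.
s = (1·2 − (-3)²) + (1·(-2) − 4²) + (2·(-2) − 4²) = -7 + (-18) + (-20) = -45.
det M (expand along row 1) = 1·(-20) − (-3)·(-10) + 4·(-20) = -130.
Characteristic polynomial: λ³ − λ² − 45λ + 130 = 0.
Substitute λ = y + (tr M)/3 = y + 0.333333 to remove the quadratic term: y³ + p·y + q = 0 with p = s − (tr M)²/3 = -45.333333 and q = −2(tr M)³/27 + (tr M)·s/3 − det M = 114.925926.
Three real roots ⇒ use the trigonometric (Viète) form: r = 2√(−p/3) = 7.774603, φ = arccos(3q/(p·r)) = arccos(-0.978235) = 2.932576 rad.
y_k = r·cos(φ/3 − 2πk/3) for k = 0, 1, 2 gives y = 4.346593, 3.409147, -7.755740.
λ_k = y_k + 0.333333 gives λ = 4.6799, 3.7425, -7.4224 (check: the sum is 1.0000 = tr M).

Hence λ_max = 4.6799 and λ_min = -7.4224.


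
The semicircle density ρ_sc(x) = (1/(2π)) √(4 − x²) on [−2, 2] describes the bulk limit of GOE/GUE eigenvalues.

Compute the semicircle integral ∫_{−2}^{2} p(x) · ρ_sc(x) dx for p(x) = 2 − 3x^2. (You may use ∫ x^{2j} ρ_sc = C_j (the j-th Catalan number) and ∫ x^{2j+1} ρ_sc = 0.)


Write p(x) = Σ a_i x^i, split into monomials and integrate each against ρ_sc separately.
Using ∫ x^{2j} ρ_sc = C_j = (1/(j+1)) C(2j, j) (Catalan numbers) and ∫ x^{2j+1} ρ_sc = 0 (odd monomials vanish by symmetry):
  i = 0 (even): a_0 · C_{0} = 2 · 1 = 2
  i = 2 (even): a_2 · C_{1} = -3 · 1 = -3

Summing the contributions: ∫_{−2}^{2} p(x) ρ_sc(x) dx = 2 + (-3) = -1.


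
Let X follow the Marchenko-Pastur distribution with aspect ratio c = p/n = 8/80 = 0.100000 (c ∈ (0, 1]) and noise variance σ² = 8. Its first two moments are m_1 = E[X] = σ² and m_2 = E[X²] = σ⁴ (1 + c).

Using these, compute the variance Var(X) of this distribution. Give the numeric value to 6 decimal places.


m_1 = E[X] = σ² = 8, so m_1² = 64.
m_2 = E[X²] = σ⁴ (1 + c) = 64 · (1 + 0.100000) = 64 · 1.100000 = 70.400000.
(Note m_2 − m_1² simplifies to c · σ⁴ = 0.100000 · 64.)

Var(X) = m_2 − m_1² = 70.400000 − 64 = 6.400000.


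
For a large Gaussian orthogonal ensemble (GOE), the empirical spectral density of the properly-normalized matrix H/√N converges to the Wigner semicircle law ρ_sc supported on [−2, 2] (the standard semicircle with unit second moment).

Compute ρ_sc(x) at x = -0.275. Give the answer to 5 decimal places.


ρ_sc(x) = (1/(2π)) √(4 − x²). With x = -0.275:
  4 − x² = 4 − (-0.275)² = 4 − 0.075625 = 3.924375.
  √(4 − x²) = 1.981004.
  1/(2π) = 0.159155.
  ρ_sc(-0.275) = 0.159155 · 1.981004 = 0.315287.

Rounded to 5 decimal places: ρ_sc(-0.275) ≈ 0.31529.


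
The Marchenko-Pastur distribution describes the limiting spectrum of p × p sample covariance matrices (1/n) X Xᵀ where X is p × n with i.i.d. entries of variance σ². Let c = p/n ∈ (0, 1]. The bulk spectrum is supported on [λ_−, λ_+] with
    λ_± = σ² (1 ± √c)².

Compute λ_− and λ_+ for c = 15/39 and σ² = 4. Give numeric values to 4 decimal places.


c = 15/39 = 0.384615; √c = 0.620174.
λ_− = σ² (1 − √c)² = 4 · (1 − 0.620174)² = 4 · (0.379826)² = 0.577072.
λ_+ = σ² (1 + √c)² = 4 · (1 + 0.620174)² = 4 · (1.620174)² = 10.499851.

Rounded to 4 decimal places: λ_− ≈ 0.5771, λ_+ ≈ 10.4999.


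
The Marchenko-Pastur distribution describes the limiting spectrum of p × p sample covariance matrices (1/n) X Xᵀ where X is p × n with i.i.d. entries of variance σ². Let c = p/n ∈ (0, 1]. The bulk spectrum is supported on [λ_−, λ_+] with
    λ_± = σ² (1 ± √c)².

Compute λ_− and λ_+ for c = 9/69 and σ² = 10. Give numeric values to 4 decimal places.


c = 9/69 = 0.130435; √c = 0.361158.
λ_− = σ² (1 − √c)² = 10 · (1 − 0.361158)² = 10 · (0.638842)² = 4.081197.
λ_+ = σ² (1 + √c)² = 10 · (1 + 0.361158)² = 10 · (1.361158)² = 18.527499.

Rounded to 4 decimal places: λ_− ≈ 4.0812, λ_+ ≈ 18.5275.


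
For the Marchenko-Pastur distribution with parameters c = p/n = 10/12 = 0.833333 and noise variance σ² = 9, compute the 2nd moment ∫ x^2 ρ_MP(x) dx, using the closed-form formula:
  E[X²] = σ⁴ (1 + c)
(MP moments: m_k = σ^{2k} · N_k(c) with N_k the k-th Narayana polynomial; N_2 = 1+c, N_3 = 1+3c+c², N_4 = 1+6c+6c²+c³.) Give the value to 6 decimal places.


E[X²] = σ⁴ (1 + c) (second MP moment). With σ² = 9 (so σ⁴ = 81) and c = 10/12 = 0.833333: E[X²] = 81 · (1 + 0.833333) = 81 · 1.833333.

So E[X^2] = 148.500000.


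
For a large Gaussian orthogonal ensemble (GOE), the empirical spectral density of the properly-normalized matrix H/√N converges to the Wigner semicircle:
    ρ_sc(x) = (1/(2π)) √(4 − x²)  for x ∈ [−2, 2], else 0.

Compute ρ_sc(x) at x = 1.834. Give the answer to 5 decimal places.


ρ_sc(x) = (1/(2π)) √(4 − x²). With x = 1.834:
  4 − x² = 4 − (1.834)² = 4 − 3.363556 = 0.636444.
  √(4 − x²) = 0.797774.
  1/(2π) = 0.159155.
  ρ_sc(1.834) = 0.159155 · 0.797774 = 0.126970.

Rounded to 5 decimal places: ρ_sc(1.834) ≈ 0.12697.


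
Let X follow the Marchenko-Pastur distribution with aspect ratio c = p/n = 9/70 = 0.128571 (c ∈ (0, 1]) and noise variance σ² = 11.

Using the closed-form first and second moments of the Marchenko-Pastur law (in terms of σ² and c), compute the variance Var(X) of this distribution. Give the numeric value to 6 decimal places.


Recall the MP moments m_1 = E[X] = σ² and m_2 = E[X²] = σ⁴ (1 + c).
m_1 = E[X] = σ² = 11, so m_1² = 121.
m_2 = E[X²] = σ⁴ (1 + c) = 121 · (1 + 0.128571) = 121 · 1.128571 = 136.557143.
(Note m_2 − m_1² simplifies to c · σ⁴ = 0.128571 · 121.)

Var(X) = m_2 − m_1² = 136.557143 − 121 = 15.557143.


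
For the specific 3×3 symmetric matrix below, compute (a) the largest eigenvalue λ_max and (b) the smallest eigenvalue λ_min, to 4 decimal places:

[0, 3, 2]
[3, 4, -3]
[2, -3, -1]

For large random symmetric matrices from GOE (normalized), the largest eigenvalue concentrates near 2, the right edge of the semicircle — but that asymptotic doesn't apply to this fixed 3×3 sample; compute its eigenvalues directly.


Since M is real symmetric, all three eigenvalues are real; they are the roots of det(λI − M) = λ³ − (tr M) λ² + s λ − det M, where s is the sum of the principal 2×2 minors.
tr M = 0 + 4 + (-1) = 3.
s = (0·4 − 3²) + (0·(-1) − 2²) + (4·(-1) − (-3)²) = -9 + (-4) + (-13) = -26.
det M (expand along row 1) = 0·(-13) − 3·3 + 2·(-17) = -43.
Characteristic polynomial: λ³ − 3λ² − 26λ + 43 = 0.
Substitute λ = y + (tr M)/3 = y + 1.000000 to remove the quadratic term: y³ + p·y + q = 0 with p = s − (tr M)²/3 = -29.000000 and q = −2(tr M)³/27 + (tr M)·s/3 − det M = 15.000000.
Three real roots ⇒ use the trigonometric (Viète) form: r = 2√(−p/3) = 6.218253, φ = arccos(3q/(p·r)) = arccos(-0.249543) = 1.823005 rad.
y_k = r·cos(φ/3 − 2πk/3) for k = 0, 1, 2 gives y = 5.105070, 0.522150, -5.627221.
λ_k = y_k + 1.000000 gives λ = 6.1051, 1.5222, -4.6272 (check: the sum is 3.0000 = tr M).

Hence λ_max = 6.1051 and λ_min = -4.6272.


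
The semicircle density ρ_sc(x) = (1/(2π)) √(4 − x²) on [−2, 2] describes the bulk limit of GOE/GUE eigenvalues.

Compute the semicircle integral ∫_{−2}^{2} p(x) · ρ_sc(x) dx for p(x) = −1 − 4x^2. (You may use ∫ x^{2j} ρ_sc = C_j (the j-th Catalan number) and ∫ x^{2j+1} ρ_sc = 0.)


Write p(x) = Σ a_i x^i, split into monomials and integrate each against ρ_sc separately.
Using ∫ x^{2j} ρ_sc = C_j = (1/(j+1)) C(2j, j) (Catalan numbers) and ∫ x^{2j+1} ρ_sc = 0 (odd monomials vanish by symmetry):
  i = 0 (even): a_0 · C_{0} = -1 · 1 = -1
  i = 2 (even): a_2 · C_{1} = -4 · 1 = -4

Summing the contributions: ∫_{−2}^{2} p(x) ρ_sc(x) dx = (-1) + (-4) = -5.


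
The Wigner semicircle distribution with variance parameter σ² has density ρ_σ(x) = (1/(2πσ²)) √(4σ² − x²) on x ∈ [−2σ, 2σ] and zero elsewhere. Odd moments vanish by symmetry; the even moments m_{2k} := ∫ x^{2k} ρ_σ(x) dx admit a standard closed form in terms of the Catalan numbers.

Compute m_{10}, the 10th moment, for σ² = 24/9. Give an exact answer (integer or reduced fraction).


By the scaled semicircle moment identity, m_{2k} = σ^{2k} · C_k with k = 5.
C_5 = (1/(k+1)) · C(2k, k) = (1/6) · C(10, 5) = (1/6) · 252 = 42.
σ^{2k} = (σ²)^k = (24/9)^5 = 32768/243.

Therefore m_{10} = σ^{10} · C_5 = (32768/243) · 42 = 458752/81.


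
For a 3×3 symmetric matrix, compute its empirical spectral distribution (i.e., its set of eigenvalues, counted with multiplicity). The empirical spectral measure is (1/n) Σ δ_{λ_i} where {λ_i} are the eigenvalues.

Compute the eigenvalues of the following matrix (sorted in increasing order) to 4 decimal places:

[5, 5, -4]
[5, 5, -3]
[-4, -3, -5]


Since M is real symmetric, all three eigenvalues are real; they are the roots of det(λI − M) = λ³ − (tr M) λ² + s λ − det M, where s is the sum of the principal 2×2 minors.
tr M = 5 + 5 + (-5) = 5.
s = (5·5 − 5²) + (5·(-5) − (-4)²) + (5·(-5) − (-3)²) = 0 + (-41) + (-34) = -75.
det M (expand along row 1) = 5·(-34) − 5·(-37) + (-4)·5 = -5.
Characteristic polynomial: λ³ − 5λ² − 75λ + 5 = 0.
Substitute λ = y + (tr M)/3 = y + 1.666667 to remove the quadratic term: y³ + p·y + q = 0 with p = s − (tr M)²/3 = -83.333333 and q = −2(tr M)³/27 + (tr M)·s/3 − det M = -129.259259.
Three real roots ⇒ use the trigonometric (Viète) form: r = 2√(−p/3) = 10.540926, φ = arccos(3q/(p·r)) = arccos(0.441454) = 1.113578 rad.
y_k = r·cos(φ/3 − 2πk/3) for k = 0, 1, 2 gives y = 9.823040, -1.600290, -8.222750.
λ_k = y_k + 1.666667 gives λ = 11.4897, 0.0664, -6.5561 (check: the sum is 5.0000 = tr M).

Eigenvalues sorted in increasing order: [-6.5561, 0.0664, 11.4897].
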